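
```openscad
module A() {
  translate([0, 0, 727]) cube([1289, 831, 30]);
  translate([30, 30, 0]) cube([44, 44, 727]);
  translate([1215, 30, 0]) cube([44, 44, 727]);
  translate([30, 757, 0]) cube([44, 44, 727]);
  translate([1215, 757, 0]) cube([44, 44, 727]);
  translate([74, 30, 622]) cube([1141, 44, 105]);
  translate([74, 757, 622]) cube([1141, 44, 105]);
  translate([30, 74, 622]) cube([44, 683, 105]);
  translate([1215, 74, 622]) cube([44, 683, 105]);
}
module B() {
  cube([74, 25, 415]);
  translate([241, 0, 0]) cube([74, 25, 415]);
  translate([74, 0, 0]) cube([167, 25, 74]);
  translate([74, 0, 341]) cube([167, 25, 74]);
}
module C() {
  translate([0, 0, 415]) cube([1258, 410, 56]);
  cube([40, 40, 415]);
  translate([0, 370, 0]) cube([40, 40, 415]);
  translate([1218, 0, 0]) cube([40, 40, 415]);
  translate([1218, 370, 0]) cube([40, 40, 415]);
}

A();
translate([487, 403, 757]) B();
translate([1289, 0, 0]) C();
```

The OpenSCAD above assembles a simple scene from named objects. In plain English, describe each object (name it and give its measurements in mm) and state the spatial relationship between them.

A is a rectangular dining table. The top is 1289×831×30 mm with its upper surface at z = 757 mm. It stands on four 44×44 mm square legs, each inset 30 mm from the nearest pair of top edges, running from the floor to the underside of the top. Four apron rails, 44 mm thick and 105 mm tall, run between adjacent legs with their top edges flush with the underside of the top and their outer faces flush with the legs' outer faces.

B is a picture frame with a 167×267 mm rectangular opening (x by z) and a uniform 74 mm border on every side. Frame depth is 25 mm along y. It is built from two vertical stiles running the full outside height and two horizontal rails spanning the gap between the stiles.

C is a bench: a 1258×410 mm seat slab, 56 mm thick, top at z = 471 mm, on four 40×40 mm square legs flush with the seat corners and standing on z = 0.

The picture frame is on top of the table, centred. The bench is against the table's +x side, with their −y faces flush.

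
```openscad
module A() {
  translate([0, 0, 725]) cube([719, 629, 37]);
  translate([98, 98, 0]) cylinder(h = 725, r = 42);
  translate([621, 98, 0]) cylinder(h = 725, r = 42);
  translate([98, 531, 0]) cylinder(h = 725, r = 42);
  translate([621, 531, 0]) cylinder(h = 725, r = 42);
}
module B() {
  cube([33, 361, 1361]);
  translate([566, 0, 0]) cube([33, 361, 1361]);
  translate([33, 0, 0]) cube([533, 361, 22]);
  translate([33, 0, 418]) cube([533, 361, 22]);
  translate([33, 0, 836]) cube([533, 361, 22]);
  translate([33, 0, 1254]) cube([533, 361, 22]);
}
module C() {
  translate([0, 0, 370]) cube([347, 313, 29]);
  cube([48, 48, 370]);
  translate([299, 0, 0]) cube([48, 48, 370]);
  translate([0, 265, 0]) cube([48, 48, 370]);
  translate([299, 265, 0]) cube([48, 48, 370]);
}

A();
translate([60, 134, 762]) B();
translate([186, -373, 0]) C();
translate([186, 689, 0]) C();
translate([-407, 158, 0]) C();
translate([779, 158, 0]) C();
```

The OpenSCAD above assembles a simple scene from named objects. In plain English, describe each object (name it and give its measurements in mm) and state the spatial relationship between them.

A is a rectangular dining table. The top is 719×629×37 mm with its upper surface at z = 762 mm. It stands on four round legs of 84 mm diameter, each leg's bounding box inset 56 mm from the nearest pair of top edges, running from the floor to the underside of the top.

B is an open bookshelf. Two side panels, each 33 mm thick, 361 mm deep and 1361 mm tall, stand 599 mm apart (outside-to-outside). Between them sit 4 shelves, each 22 mm thick and 361 mm deep, spanning the full gap between the sides. The bottom shelf rests on the floor (its underside at z = 0) and the clear gap between one shelf's top and the next shelf's underside is 396 mm.

C is a four-legged stool. The seat is a 347×313×29 mm slab whose top surface is at z = 399 mm; four square legs, each 48×48 mm in cross-section, run from the floor (z = 0) to the underside of the seat, each flush with a corner of the seat.

The bookshelf is on top of the table, centred. Four stools sit around the table at the −y, +y, −x, +x sides.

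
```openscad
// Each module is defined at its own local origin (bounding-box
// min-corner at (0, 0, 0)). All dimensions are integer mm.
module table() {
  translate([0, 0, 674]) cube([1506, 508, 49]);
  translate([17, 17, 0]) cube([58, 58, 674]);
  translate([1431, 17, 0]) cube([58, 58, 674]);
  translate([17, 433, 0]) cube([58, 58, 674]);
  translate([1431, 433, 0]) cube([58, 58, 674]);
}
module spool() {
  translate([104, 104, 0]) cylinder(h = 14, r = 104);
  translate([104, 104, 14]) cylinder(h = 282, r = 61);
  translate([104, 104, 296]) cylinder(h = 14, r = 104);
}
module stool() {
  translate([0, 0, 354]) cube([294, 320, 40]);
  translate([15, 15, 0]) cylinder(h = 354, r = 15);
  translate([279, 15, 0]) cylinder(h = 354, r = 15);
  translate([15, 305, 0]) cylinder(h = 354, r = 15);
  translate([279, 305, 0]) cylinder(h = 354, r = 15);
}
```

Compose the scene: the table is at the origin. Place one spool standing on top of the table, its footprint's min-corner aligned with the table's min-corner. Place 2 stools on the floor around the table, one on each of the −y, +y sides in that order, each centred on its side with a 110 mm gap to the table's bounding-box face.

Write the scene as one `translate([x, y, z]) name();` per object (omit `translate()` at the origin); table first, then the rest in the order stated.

table();
translate([0, 0, 723]) spool();
translate([606, -430, 0]) stool();
translate([606, 618, 0]) stool();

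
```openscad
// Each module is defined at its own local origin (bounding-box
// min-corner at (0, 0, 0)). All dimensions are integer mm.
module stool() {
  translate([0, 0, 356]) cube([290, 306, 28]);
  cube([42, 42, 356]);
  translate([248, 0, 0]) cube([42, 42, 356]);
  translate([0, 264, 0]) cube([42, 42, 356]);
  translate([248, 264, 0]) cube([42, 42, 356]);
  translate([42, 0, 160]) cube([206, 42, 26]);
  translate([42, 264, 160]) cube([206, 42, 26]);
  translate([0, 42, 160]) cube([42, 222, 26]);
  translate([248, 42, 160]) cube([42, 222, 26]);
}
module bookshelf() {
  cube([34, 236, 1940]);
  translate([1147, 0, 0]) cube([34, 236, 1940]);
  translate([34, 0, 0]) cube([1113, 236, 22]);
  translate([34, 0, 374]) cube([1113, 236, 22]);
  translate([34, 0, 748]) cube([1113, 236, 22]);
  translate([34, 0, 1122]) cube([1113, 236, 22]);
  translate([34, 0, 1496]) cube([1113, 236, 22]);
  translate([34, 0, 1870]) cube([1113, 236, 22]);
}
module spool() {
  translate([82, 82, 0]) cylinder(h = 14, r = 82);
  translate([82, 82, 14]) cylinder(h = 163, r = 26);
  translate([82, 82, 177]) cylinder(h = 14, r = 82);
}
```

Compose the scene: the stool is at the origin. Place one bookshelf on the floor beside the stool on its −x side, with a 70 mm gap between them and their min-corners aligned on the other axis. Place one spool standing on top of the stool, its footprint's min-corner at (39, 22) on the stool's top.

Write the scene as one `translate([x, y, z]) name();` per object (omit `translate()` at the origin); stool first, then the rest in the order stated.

stool();
translate([-1251, 0, 0]) bookshelf();
translate([39, 22, 384]) spool();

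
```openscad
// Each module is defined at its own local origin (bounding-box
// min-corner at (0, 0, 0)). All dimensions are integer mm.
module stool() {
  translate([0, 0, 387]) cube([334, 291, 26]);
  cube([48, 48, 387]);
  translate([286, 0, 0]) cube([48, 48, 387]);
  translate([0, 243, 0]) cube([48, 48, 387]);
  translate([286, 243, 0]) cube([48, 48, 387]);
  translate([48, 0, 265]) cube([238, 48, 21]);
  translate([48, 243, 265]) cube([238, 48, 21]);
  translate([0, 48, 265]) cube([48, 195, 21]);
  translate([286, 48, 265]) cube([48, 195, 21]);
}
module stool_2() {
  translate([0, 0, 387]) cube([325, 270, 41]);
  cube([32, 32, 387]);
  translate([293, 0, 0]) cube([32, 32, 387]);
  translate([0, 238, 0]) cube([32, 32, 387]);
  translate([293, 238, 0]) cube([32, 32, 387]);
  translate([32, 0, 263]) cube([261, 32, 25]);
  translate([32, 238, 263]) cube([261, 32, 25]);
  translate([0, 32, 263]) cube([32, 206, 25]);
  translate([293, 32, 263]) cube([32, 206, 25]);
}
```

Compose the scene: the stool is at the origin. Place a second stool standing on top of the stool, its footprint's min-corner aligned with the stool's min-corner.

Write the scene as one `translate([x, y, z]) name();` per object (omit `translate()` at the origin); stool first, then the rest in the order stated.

stool();
translate([0, 0, 413]) stool_2();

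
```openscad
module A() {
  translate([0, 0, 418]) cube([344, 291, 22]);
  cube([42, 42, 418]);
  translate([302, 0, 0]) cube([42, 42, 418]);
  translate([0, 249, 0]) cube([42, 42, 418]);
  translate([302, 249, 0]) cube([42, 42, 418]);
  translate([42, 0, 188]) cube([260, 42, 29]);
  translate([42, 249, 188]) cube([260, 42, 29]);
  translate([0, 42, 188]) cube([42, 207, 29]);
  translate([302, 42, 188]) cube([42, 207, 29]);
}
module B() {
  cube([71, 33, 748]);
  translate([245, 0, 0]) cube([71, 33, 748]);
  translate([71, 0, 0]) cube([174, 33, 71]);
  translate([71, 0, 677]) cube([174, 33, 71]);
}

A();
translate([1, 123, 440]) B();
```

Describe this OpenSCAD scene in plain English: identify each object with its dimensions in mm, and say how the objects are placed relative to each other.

A is a four-legged stool. The seat is a 344×291×22 mm slab whose top surface is at z = 440 mm; four square legs, each 42×42 mm in cross-section, run from the floor (z = 0) to the underside of the seat, each flush with a corner of the seat. Four stretchers, 42 mm wide and 29 mm tall, connect adjacent legs with their undersides at z = 188 mm, each running between the inner faces of the legs it joins and aligned with the legs' outer faces on the other axis.

B is a rectangular picture frame lying in the x–z plane (depth along y). The opening is 174 mm wide (x) by 606 mm tall (z), surrounded by a border 71 mm wide on all four sides. The frame is 33 mm deep and is made of two full-height vertical stiles with two horizontal rails fitted between them.

The picture frame is on top of the stool.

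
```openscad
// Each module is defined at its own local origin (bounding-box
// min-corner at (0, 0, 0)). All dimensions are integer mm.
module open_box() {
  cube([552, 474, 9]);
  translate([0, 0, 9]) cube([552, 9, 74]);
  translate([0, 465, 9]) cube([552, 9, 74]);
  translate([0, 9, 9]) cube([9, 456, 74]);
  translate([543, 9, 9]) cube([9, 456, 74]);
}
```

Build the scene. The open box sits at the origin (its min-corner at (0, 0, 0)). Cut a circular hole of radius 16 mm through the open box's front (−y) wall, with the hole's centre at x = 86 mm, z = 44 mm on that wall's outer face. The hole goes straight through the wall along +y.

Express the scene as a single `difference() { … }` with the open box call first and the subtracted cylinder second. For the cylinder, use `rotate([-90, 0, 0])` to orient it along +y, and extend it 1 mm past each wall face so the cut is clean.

difference() {
  open_box();
  translate([86, -1, 44]) rotate([-90, 0, 0]) cylinder(h = 11, r = 16);
}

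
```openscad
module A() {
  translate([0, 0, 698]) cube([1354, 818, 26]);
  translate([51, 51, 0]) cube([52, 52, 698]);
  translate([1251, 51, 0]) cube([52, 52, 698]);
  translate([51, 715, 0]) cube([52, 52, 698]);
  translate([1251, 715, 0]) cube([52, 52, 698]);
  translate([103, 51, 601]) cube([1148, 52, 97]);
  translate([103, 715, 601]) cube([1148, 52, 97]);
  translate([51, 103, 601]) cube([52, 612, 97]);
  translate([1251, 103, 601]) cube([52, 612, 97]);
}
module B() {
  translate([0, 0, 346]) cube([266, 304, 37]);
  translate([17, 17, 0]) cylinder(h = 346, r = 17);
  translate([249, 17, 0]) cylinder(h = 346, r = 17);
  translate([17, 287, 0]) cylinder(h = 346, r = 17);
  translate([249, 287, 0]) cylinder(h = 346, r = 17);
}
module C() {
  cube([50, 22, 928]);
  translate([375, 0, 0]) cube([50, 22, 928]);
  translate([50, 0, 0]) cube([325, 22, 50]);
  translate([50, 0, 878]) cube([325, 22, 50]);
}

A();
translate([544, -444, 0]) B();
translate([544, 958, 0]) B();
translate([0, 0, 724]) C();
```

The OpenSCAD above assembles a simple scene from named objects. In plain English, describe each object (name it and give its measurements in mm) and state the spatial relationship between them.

A is a table: top 1354 mm (x) × 818 mm (y), 26 mm thick, upper face at z = 724 mm, on four 52×52 mm square legs, each inset 51 mm from the nearest pair of top edges, running from z = 0 to the bottom of the top. Four apron rails, 52 mm thick and 97 mm tall, run between adjacent legs with their top edges flush with the underside of the top and their outer faces flush with the legs' outer faces.

B is a four-legged stool. The seat is a 266×304×37 mm slab whose top surface is at z = 383 mm; four round legs, each 34 mm in diameter, run from the floor (z = 0) to the underside of the seat, each leg's axis is inset half a diameter from the nearest pair of seat edges (so the leg's bounding box is flush with the corner).

C is a rectangular picture frame lying in the x–z plane (depth along y). The opening is 325 mm wide (x) by 828 mm tall (z), surrounded by a border 50 mm wide on all four sides. The frame is 22 mm deep and is made of two full-height vertical stiles with two horizontal rails fitted between them.

Two stools sit around the table at the −y, +y sides. The picture frame is on top of the table.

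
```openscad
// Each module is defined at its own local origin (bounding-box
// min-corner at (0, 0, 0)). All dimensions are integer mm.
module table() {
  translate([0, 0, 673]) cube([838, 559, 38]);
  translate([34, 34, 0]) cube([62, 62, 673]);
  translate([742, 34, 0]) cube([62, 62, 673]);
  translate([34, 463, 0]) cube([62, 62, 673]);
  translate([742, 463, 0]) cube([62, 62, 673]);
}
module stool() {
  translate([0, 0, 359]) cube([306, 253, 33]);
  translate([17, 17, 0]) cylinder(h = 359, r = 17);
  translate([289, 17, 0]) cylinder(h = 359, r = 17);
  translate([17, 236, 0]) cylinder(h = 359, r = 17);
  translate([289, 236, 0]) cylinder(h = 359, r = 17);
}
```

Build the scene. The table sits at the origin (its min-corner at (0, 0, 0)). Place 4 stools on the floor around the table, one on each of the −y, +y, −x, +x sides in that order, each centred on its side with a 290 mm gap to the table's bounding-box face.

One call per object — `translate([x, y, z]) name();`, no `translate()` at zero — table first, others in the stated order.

table();
translate([266, -543, 0]) stool();
translate([266, 849, 0]) stool();
translate([-596, 153, 0]) stool();
translate([1128, 153, 0]) stool();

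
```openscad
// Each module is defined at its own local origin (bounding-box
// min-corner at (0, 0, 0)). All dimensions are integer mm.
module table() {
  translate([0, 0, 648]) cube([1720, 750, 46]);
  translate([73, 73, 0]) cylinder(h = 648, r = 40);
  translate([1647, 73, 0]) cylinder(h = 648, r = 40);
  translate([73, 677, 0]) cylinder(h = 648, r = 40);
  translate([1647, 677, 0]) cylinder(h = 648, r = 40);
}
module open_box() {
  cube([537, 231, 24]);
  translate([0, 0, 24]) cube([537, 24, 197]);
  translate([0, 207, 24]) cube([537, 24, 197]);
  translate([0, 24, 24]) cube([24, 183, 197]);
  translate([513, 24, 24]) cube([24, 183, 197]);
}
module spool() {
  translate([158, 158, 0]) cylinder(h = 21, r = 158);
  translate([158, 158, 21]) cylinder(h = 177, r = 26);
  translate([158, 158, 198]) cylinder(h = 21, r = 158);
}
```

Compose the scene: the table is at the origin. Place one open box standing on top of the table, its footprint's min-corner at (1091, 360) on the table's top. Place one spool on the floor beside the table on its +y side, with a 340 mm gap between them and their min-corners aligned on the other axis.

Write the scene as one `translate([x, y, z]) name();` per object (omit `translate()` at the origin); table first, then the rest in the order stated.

table();
translate([1091, 360, 694]) open_box();
translate([0, 1090, 0]) spool();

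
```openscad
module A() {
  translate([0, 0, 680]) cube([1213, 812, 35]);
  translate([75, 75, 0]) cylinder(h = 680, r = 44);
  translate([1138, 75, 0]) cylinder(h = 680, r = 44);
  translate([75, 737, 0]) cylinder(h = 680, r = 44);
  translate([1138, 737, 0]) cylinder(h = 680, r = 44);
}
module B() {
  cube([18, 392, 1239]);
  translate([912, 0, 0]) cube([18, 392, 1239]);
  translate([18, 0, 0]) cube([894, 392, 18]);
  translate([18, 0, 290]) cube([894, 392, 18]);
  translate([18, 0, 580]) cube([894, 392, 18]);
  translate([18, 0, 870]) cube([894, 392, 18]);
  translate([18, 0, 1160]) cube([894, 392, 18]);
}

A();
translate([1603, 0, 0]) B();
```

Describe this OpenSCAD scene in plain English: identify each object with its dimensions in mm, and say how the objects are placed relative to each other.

A is a table with a 1213×812 mm rectangular top, 35 mm thick, top surface at z = 715 mm, supported by four round legs of 88 mm diameter, each leg's bounding box inset 31 mm from the nearest pair of top edges, running from the floor.

B is a bookshelf 930 mm wide overall, 392 mm deep and 1239 mm tall. The two sides are 18 mm thick vertical panels. 5 horizontal shelves of 18 mm thickness span between the inner faces of the sides; the lowest shelf sits on the floor and shelves are stacked with a clear vertical gap of 272 mm between each pair.

The bookshelf is on the floor beside the table on its +x side.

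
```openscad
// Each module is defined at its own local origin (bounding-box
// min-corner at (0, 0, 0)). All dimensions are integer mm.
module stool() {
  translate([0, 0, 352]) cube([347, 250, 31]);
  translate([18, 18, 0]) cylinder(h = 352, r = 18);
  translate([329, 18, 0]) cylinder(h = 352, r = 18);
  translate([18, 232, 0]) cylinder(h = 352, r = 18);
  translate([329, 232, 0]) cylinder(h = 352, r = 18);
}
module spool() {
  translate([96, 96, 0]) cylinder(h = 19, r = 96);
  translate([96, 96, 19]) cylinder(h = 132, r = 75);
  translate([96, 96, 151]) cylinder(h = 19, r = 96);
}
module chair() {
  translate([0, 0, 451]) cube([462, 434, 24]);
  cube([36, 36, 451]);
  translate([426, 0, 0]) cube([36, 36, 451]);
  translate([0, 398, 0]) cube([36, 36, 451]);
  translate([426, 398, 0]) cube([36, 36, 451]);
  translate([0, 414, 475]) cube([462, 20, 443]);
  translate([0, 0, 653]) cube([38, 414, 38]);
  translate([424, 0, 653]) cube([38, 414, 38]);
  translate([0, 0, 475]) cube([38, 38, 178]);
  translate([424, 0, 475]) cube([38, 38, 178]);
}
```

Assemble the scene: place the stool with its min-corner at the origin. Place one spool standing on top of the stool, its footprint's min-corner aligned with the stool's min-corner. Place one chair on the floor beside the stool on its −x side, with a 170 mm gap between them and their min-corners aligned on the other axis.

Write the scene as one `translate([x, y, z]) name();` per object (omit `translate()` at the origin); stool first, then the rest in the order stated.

stool();
translate([0, 0, 383]) spool();
translate([-632, 0, 0]) chair();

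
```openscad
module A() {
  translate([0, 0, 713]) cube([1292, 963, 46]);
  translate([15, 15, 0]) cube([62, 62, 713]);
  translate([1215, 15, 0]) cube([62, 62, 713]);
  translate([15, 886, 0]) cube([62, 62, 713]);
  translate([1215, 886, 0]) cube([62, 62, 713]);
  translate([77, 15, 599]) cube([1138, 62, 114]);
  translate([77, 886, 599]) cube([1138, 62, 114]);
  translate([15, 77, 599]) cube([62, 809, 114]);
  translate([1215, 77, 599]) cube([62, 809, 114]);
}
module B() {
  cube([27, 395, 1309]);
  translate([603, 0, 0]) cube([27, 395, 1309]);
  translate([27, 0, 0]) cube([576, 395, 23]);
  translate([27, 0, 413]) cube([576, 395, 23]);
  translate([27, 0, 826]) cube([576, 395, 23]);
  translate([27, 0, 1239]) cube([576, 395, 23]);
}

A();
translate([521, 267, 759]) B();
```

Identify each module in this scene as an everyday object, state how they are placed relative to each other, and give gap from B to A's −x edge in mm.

The bookshelf's min-x is at 521; the table's min-x is 0; gap = 521 mm.

A is a table. B is a bookshelf. The bookshelf is on top of the table. The gap from the bookshelf to the table's −x edge is 521 mm.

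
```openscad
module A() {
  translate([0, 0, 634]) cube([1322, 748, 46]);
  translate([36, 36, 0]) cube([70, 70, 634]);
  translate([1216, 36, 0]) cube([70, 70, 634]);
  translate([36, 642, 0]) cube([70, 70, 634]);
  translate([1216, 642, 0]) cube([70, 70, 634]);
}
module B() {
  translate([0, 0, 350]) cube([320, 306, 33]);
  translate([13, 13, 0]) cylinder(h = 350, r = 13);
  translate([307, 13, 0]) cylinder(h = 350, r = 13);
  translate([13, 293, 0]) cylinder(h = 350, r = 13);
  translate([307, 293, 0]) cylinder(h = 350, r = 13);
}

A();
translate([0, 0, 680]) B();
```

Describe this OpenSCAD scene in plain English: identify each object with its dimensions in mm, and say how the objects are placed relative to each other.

A is a table with a 1322×748 mm rectangular top, 46 mm thick, top surface at z = 680 mm, supported by four 70×70 mm square legs, each inset 36 mm from the nearest pair of top edges, running from the floor.

B is a four-legged stool. The seat is a 320×306×33 mm slab whose top surface is at z = 383 mm; four round legs, each 26 mm in diameter, run from the floor (z = 0) to the underside of the seat, each leg's axis is inset half a diameter from the nearest pair of seat edges (so the leg's bounding box is flush with the corner).

The stool is on top of the table.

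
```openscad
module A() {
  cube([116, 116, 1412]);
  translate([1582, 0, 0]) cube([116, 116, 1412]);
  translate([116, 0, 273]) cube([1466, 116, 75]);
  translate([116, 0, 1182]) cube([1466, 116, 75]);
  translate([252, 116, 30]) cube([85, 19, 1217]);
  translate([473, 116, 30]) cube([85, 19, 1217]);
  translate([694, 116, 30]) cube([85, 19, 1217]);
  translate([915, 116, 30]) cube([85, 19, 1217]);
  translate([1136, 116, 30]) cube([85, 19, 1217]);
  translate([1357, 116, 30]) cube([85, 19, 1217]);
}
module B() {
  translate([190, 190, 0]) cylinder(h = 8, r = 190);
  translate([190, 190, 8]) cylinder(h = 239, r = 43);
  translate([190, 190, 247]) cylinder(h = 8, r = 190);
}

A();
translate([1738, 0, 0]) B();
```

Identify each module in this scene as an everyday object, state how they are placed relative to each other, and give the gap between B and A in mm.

The spool's nearest face is 40 mm from the fence section's +x face.

A is a fence section. B is a spool. The spool is on the floor beside the fence section on its +x side. The gap between the spool and the fence section is 40 mm.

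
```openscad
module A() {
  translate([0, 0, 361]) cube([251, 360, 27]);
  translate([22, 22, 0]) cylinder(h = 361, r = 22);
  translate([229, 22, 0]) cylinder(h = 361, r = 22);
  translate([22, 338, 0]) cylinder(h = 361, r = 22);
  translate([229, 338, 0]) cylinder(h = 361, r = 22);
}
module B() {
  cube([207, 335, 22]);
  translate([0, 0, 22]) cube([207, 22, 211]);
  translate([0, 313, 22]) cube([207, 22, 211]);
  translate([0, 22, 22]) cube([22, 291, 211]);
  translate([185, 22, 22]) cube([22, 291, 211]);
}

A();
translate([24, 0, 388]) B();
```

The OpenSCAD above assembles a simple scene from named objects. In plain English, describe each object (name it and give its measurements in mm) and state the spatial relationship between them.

A is a simple wooden stool: a rectangular seat 251 mm (x) by 360 mm (y), 27 mm thick, top face at z = 388 mm, on four round legs, each 44 mm in diameter. The legs rest on z = 0, each leg's axis is inset half a diameter from the nearest pair of seat edges (so the leg's bounding box is flush with the corner).

B is an open storage box with external size 207×335×233 mm and wall thickness 22 mm (the base is also 22 mm thick). The base covers the whole footprint; the four walls stand on the base, with the y-facing walls full-width and the x-facing walls fitting between their inner faces.

The open box is on top of the stool.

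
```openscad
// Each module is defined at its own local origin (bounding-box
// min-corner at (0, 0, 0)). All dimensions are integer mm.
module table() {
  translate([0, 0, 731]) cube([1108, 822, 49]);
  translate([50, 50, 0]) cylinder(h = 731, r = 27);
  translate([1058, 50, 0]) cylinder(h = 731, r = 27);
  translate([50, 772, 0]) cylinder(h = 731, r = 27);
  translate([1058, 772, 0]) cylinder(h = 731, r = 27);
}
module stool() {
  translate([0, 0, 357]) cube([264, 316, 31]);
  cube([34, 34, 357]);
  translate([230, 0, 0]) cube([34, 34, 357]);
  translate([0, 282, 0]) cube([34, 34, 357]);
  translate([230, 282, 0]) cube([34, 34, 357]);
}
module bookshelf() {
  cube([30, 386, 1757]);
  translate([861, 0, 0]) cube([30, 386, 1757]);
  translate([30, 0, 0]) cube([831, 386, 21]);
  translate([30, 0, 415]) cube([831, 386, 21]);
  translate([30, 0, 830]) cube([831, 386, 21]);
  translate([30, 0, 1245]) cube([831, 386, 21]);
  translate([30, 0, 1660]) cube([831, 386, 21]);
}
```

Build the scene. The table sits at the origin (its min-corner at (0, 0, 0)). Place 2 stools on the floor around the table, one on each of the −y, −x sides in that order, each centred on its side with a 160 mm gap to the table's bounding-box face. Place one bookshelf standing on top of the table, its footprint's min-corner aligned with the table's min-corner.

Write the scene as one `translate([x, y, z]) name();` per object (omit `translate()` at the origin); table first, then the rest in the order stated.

table();
translate([422, -476, 0]) stool();
translate([-424, 253, 0]) stool();
translate([0, 0, 780]) bookshelf();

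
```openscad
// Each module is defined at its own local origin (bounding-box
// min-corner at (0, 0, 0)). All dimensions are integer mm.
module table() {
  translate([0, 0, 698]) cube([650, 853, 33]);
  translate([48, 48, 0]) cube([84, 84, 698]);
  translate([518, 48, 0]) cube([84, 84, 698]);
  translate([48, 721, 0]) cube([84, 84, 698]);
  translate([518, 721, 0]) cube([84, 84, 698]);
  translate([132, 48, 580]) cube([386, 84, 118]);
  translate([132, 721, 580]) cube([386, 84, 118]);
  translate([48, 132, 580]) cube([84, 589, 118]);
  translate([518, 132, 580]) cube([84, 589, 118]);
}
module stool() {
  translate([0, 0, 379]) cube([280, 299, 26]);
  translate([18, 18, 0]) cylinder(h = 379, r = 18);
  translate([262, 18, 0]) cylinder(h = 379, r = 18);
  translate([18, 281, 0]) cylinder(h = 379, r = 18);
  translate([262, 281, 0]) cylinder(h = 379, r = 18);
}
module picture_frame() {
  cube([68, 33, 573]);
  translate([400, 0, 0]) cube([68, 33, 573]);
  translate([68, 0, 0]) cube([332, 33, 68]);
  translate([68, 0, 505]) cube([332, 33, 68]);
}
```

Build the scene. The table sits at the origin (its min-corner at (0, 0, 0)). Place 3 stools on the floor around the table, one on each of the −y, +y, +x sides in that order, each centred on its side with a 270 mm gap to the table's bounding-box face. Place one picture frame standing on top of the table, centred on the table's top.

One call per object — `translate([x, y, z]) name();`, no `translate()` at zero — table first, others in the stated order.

table();
translate([185, -569, 0]) stool();
translate([185, 1123, 0]) stool();
translate([920, 277, 0]) stool();
translate([91, 410, 731]) picture_frame();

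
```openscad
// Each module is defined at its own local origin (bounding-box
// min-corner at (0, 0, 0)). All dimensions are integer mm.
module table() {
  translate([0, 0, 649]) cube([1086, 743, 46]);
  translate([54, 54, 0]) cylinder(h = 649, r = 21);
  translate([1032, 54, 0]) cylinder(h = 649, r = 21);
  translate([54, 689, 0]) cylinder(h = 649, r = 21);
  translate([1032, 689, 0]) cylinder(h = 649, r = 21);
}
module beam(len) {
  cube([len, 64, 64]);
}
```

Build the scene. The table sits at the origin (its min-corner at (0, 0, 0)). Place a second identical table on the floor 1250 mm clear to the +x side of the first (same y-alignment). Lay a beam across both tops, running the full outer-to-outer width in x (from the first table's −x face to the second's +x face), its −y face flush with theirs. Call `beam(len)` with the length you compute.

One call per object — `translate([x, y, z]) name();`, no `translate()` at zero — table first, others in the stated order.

table();
translate([2336, 0, 0]) table();
translate([0, 0, 695]) beam(3422);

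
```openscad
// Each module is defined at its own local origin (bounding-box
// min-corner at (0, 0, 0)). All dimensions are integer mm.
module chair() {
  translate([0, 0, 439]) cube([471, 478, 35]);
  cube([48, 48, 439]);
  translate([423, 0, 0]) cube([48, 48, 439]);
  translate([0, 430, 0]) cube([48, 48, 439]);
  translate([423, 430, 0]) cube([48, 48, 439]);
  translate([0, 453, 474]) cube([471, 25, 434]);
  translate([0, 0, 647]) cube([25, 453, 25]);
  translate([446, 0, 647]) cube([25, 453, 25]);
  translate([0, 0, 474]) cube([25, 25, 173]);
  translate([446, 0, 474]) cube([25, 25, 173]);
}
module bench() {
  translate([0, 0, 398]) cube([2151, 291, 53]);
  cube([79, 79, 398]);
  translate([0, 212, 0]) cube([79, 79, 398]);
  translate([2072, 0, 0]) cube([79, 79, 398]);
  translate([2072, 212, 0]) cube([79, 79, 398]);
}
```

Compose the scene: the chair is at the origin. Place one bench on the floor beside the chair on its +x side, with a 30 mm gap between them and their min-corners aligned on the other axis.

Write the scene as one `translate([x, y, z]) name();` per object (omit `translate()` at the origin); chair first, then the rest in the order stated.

chair();
translate([501, 0, 0]) bench();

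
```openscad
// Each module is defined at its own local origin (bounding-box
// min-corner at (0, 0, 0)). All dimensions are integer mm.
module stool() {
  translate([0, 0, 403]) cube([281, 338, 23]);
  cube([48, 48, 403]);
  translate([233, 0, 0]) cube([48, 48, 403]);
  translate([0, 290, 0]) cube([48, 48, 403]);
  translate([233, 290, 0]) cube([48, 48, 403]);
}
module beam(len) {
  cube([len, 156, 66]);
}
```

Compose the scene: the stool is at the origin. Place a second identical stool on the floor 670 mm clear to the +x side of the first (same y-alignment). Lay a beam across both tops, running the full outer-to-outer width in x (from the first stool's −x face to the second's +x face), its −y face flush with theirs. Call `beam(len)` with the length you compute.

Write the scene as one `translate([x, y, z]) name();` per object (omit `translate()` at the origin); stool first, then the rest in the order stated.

stool();
translate([951, 0, 0]) stool();
translate([0, 0, 426]) beam(1232);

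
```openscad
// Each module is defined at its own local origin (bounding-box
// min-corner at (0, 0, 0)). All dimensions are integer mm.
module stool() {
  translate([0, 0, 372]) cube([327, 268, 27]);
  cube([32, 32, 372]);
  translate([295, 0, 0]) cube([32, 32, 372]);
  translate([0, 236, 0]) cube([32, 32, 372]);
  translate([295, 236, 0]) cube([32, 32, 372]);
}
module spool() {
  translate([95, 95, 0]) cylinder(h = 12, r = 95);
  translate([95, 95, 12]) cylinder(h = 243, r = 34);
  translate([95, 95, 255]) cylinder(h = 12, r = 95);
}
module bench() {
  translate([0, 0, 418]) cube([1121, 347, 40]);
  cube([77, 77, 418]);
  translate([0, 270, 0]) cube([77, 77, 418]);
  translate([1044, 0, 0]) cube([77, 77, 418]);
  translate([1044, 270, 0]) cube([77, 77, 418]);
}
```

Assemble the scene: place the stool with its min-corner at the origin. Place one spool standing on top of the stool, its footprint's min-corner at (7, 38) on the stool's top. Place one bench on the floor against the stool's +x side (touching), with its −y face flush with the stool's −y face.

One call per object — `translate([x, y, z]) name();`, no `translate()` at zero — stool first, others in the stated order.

stool();
translate([7, 38, 399]) spool();
translate([327, 0, 0]) bench();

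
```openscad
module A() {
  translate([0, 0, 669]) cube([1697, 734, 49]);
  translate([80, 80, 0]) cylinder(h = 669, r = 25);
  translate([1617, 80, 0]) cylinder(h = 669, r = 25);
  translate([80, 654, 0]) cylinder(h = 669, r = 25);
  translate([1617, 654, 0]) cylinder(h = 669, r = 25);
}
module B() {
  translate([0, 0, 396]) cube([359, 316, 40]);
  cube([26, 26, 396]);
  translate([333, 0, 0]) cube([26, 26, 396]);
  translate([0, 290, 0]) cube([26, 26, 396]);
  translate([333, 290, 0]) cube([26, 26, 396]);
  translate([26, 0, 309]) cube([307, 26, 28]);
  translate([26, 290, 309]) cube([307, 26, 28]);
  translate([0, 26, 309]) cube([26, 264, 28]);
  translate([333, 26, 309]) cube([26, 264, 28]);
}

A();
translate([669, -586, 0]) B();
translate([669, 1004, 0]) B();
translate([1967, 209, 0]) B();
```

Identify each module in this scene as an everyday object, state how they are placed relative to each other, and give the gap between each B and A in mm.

Each stool's nearest face is 270 mm from the table's bounding box.

A is a table. B is a stool. Three stools sit around the table at the −y, +y, +x sides. The gap between each stool and the table is 270 mm.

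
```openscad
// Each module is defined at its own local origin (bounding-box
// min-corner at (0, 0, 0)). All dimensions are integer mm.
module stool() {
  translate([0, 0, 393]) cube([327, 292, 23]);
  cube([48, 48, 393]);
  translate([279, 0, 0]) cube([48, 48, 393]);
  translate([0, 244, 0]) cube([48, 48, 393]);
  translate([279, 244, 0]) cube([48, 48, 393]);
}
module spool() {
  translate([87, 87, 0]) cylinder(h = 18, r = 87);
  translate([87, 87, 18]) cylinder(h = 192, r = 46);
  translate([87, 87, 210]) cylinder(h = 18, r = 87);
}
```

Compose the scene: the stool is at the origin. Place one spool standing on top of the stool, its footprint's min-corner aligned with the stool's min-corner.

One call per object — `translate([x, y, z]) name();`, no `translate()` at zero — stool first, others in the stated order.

stool();
translate([0, 0, 416]) spool();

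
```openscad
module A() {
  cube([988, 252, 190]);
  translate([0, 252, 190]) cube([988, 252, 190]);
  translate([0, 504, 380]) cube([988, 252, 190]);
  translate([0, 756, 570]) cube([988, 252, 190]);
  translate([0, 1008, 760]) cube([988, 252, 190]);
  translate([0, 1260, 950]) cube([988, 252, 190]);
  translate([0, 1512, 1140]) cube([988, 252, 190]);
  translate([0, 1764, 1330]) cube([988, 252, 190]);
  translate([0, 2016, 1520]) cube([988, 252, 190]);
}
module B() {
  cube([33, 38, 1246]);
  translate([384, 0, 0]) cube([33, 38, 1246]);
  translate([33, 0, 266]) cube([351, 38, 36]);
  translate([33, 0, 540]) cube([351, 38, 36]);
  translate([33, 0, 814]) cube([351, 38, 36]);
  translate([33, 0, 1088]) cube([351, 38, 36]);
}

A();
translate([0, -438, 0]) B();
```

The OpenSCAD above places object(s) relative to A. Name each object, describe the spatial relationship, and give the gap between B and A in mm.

A is a staircase. B is a ladder. The ladder is on the floor beside the staircase on its −y side. The gap between the ladder and the staircase is 400 mm.

The ladder's nearest face is 400 mm from the staircase's −y face.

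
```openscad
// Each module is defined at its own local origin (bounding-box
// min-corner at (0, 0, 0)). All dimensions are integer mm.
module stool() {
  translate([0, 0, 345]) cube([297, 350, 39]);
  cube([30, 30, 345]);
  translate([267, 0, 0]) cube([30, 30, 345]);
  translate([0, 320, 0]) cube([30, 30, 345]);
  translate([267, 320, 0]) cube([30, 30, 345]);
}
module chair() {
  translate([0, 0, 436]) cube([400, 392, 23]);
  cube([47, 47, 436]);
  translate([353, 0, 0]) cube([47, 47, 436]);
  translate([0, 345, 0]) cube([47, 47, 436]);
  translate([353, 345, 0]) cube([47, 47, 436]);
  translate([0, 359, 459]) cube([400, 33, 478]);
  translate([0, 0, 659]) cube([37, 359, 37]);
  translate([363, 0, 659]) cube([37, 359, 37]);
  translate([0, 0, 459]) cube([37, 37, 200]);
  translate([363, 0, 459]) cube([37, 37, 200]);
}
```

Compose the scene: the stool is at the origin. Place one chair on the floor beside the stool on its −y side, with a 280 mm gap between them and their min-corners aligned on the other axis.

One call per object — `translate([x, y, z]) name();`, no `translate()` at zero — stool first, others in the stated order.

stool();
translate([0, -672, 0]) chair();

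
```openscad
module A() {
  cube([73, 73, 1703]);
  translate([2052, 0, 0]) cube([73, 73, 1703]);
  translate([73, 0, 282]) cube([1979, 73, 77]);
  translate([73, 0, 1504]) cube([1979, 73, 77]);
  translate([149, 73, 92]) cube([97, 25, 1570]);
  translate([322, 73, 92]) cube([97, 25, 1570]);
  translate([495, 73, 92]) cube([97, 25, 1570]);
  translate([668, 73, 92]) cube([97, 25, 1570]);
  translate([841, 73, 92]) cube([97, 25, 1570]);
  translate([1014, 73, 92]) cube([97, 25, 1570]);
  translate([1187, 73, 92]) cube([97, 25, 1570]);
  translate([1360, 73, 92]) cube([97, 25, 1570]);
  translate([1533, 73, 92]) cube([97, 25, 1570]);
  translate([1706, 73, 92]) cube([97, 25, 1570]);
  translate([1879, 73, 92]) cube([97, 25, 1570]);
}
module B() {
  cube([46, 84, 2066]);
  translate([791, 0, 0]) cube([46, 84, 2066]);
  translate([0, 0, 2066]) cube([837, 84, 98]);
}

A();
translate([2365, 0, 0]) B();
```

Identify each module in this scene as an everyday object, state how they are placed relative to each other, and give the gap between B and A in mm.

The door frame's nearest face is 240 mm from the fence section's +x face.

A is a fence section. B is a door frame. The door frame is on the floor beside the fence section on its +x side. The gap between the door frame and the fence section is 240 mm.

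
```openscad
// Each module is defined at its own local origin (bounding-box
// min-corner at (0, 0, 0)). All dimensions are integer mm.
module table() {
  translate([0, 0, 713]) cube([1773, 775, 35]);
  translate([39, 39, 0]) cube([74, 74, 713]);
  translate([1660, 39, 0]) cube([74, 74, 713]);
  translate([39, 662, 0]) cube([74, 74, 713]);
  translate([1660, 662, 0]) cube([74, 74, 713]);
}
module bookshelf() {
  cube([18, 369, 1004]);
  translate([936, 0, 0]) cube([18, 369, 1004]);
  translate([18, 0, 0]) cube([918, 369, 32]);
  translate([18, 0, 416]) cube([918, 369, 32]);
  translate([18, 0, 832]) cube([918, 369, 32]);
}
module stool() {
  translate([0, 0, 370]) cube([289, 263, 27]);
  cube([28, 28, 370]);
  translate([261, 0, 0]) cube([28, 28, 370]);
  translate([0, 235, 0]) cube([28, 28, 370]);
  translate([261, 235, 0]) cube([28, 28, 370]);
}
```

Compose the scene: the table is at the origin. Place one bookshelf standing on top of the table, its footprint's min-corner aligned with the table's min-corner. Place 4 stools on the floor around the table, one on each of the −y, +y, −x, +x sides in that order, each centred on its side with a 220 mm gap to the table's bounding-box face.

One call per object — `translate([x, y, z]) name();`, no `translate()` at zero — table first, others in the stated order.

table();
translate([0, 0, 748]) bookshelf();
translate([742, -483, 0]) stool();
translate([742, 995, 0]) stool();
translate([-509, 256, 0]) stool();
translate([1993, 256, 0]) stool();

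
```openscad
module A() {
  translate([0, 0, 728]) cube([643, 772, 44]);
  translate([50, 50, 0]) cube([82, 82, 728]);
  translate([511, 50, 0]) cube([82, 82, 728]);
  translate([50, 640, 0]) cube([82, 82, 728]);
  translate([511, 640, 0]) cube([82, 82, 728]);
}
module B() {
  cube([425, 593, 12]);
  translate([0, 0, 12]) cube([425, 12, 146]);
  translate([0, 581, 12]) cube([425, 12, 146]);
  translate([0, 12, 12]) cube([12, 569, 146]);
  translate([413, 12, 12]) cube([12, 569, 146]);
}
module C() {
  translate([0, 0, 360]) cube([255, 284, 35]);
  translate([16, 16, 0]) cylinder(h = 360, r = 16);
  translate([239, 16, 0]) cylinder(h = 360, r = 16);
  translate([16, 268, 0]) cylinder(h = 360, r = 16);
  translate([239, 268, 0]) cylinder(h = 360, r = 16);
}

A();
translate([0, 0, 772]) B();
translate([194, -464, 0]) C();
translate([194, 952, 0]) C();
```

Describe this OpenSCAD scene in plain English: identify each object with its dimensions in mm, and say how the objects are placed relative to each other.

A is a table with a 643×772 mm rectangular top, 44 mm thick, top surface at z = 772 mm, supported by four 82×82 mm square legs, each inset 50 mm from the nearest pair of top edges, running from the floor.

B is an open storage box with external size 425×593×158 mm and wall thickness 12 mm (the base is also 12 mm thick). The base covers the whole footprint; the four walls stand on the base, with the y-facing walls full-width and the x-facing walls fitting between their inner faces.

C is a simple wooden stool: a rectangular seat 255 mm (x) by 284 mm (y), 35 mm thick, top face at z = 395 mm, on four round legs, each 32 mm in diameter. The legs rest on z = 0, each leg's axis is inset half a diameter from the nearest pair of seat edges (so the leg's bounding box is flush with the corner).

The open box is on top of the table. Two stools sit around the table at the −y, +y sides.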